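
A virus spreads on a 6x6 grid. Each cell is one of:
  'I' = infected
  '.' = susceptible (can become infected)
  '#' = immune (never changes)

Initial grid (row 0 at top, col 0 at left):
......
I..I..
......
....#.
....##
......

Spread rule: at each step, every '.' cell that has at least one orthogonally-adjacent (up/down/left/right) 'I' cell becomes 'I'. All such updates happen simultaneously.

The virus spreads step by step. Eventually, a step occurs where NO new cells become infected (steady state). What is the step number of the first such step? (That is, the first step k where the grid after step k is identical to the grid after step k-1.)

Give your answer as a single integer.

Step 0 (initial): 2 infected
Step 1: +7 new -> 9 infected
Step 2: +9 new -> 18 infected
Step 3: +6 new -> 24 infected
Step 4: +5 new -> 29 infected
Step 5: +3 new -> 32 infected
Step 6: +1 new -> 33 infected
Step 7: +0 new -> 33 infected

Answer: 7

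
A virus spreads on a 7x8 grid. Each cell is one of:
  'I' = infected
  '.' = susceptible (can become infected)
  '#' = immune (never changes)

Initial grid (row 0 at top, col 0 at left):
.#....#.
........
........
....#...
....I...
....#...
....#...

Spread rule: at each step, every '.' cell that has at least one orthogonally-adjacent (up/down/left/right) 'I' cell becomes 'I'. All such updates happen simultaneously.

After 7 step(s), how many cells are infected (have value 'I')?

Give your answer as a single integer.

Answer: 50

Derivation:
Step 0 (initial): 1 infected
Step 1: +2 new -> 3 infected
Step 2: +6 new -> 9 infected
Step 3: +10 new -> 19 infected
Step 4: +12 new -> 31 infected
Step 5: +11 new -> 42 infected
Step 6: +6 new -> 48 infected
Step 7: +2 new -> 50 infected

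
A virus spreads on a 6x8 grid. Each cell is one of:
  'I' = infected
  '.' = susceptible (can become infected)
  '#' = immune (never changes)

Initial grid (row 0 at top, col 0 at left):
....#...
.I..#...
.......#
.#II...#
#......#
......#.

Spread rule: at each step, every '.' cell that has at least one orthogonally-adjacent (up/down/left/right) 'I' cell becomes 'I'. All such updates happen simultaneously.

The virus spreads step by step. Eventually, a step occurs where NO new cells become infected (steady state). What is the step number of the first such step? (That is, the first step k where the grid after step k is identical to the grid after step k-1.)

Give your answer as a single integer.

Answer: 8

Derivation:
Step 0 (initial): 3 infected
Step 1: +9 new -> 12 infected
Step 2: +10 new -> 22 infected
Step 3: +7 new -> 29 infected
Step 4: +5 new -> 34 infected
Step 5: +2 new -> 36 infected
Step 6: +2 new -> 38 infected
Step 7: +1 new -> 39 infected
Step 8: +0 new -> 39 infected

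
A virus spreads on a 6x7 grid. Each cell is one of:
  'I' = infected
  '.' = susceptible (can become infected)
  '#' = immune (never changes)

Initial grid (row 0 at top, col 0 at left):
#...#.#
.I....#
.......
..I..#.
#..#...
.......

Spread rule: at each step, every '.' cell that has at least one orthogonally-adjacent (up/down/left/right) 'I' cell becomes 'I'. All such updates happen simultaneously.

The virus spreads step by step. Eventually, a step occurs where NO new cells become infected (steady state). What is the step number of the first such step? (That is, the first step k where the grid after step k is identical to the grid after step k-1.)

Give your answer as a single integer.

Step 0 (initial): 2 infected
Step 1: +8 new -> 10 infected
Step 2: +8 new -> 18 infected
Step 3: +6 new -> 24 infected
Step 4: +5 new -> 29 infected
Step 5: +4 new -> 33 infected
Step 6: +2 new -> 35 infected
Step 7: +0 new -> 35 infected

Answer: 7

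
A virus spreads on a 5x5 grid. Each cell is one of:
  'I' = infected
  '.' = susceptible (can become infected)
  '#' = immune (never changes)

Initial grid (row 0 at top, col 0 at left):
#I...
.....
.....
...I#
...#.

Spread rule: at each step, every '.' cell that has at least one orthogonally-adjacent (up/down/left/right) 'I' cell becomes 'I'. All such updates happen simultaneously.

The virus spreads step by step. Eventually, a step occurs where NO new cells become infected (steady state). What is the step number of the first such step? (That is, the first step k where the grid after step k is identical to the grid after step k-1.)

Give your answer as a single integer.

Answer: 5

Derivation:
Step 0 (initial): 2 infected
Step 1: +4 new -> 6 infected
Step 2: +9 new -> 15 infected
Step 3: +5 new -> 20 infected
Step 4: +1 new -> 21 infected
Step 5: +0 new -> 21 infected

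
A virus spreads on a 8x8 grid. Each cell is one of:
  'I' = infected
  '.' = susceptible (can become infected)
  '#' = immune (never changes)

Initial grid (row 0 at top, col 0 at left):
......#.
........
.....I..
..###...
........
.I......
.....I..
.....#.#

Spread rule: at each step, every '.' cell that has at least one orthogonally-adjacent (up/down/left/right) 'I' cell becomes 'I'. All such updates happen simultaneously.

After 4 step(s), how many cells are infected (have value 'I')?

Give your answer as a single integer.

Step 0 (initial): 3 infected
Step 1: +11 new -> 14 infected
Step 2: +20 new -> 34 infected
Step 3: +14 new -> 48 infected
Step 4: +6 new -> 54 infected

Answer: 54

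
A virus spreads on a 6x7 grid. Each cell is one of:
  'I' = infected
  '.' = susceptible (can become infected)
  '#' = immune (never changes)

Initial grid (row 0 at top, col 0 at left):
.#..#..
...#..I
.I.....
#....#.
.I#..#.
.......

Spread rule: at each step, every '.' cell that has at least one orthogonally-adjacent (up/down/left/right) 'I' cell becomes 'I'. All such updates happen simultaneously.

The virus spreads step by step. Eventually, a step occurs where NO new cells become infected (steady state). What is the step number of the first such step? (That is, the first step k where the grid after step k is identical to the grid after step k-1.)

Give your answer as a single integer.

Answer: 6

Derivation:
Step 0 (initial): 3 infected
Step 1: +9 new -> 12 infected
Step 2: +10 new -> 22 infected
Step 3: +6 new -> 28 infected
Step 4: +5 new -> 33 infected
Step 5: +2 new -> 35 infected
Step 6: +0 new -> 35 infected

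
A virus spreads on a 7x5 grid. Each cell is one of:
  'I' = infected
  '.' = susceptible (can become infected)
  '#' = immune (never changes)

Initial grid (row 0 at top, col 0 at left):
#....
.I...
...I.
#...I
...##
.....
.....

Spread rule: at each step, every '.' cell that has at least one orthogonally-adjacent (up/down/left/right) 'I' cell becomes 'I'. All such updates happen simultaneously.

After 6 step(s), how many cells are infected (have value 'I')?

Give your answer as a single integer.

Step 0 (initial): 3 infected
Step 1: +8 new -> 11 infected
Step 2: +6 new -> 17 infected
Step 3: +3 new -> 20 infected
Step 4: +3 new -> 23 infected
Step 5: +4 new -> 27 infected
Step 6: +3 new -> 30 infected

Answer: 30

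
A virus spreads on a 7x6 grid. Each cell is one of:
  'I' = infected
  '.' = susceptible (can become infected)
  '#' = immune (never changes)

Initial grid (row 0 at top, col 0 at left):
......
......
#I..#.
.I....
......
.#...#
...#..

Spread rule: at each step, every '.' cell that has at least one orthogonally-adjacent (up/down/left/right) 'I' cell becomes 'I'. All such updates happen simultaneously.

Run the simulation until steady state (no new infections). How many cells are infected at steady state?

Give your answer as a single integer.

Step 0 (initial): 2 infected
Step 1: +5 new -> 7 infected
Step 2: +7 new -> 14 infected
Step 3: +7 new -> 21 infected
Step 4: +7 new -> 28 infected
Step 5: +6 new -> 34 infected
Step 6: +2 new -> 36 infected
Step 7: +1 new -> 37 infected
Step 8: +0 new -> 37 infected

Answer: 37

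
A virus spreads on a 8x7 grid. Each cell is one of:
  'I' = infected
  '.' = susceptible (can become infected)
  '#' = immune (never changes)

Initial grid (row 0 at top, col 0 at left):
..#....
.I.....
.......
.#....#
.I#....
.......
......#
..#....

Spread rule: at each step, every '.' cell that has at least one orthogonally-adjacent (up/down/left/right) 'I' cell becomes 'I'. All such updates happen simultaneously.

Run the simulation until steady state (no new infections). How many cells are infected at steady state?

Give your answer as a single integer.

Answer: 50

Derivation:
Step 0 (initial): 2 infected
Step 1: +6 new -> 8 infected
Step 2: +8 new -> 16 infected
Step 3: +8 new -> 24 infected
Step 4: +8 new -> 32 infected
Step 5: +8 new -> 40 infected
Step 6: +7 new -> 47 infected
Step 7: +2 new -> 49 infected
Step 8: +1 new -> 50 infected
Step 9: +0 new -> 50 infected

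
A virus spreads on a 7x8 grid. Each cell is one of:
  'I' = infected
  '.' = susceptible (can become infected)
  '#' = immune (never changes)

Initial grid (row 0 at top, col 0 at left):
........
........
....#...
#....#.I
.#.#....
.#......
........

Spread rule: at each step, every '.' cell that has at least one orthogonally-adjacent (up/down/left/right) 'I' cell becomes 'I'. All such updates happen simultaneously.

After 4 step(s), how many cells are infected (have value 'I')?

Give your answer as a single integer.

Answer: 19

Derivation:
Step 0 (initial): 1 infected
Step 1: +3 new -> 4 infected
Step 2: +4 new -> 8 infected
Step 3: +6 new -> 14 infected
Step 4: +5 new -> 19 infected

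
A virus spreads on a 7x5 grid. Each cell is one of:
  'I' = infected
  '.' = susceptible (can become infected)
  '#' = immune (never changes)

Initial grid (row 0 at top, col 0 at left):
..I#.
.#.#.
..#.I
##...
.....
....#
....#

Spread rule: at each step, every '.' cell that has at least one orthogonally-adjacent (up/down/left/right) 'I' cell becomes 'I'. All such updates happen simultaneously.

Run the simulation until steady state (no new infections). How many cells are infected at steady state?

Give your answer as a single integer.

Answer: 27

Derivation:
Step 0 (initial): 2 infected
Step 1: +5 new -> 7 infected
Step 2: +4 new -> 11 infected
Step 3: +3 new -> 14 infected
Step 4: +3 new -> 17 infected
Step 5: +4 new -> 21 infected
Step 6: +3 new -> 24 infected
Step 7: +2 new -> 26 infected
Step 8: +1 new -> 27 infected
Step 9: +0 new -> 27 infected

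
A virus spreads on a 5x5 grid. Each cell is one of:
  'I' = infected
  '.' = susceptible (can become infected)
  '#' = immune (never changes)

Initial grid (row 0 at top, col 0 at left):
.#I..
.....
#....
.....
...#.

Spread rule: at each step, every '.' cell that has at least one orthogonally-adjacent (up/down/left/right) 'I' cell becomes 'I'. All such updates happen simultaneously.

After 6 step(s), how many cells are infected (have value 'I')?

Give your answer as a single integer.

Step 0 (initial): 1 infected
Step 1: +2 new -> 3 infected
Step 2: +4 new -> 7 infected
Step 3: +5 new -> 12 infected
Step 4: +5 new -> 17 infected
Step 5: +3 new -> 20 infected
Step 6: +2 new -> 22 infected

Answer: 22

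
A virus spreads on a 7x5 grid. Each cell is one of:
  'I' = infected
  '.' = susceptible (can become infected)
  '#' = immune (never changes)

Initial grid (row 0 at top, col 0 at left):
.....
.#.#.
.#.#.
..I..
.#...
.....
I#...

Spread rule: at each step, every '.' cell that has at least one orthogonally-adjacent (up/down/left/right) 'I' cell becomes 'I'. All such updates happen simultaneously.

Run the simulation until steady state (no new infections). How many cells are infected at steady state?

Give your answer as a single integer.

Step 0 (initial): 2 infected
Step 1: +5 new -> 7 infected
Step 2: +7 new -> 14 infected
Step 3: +6 new -> 20 infected
Step 4: +6 new -> 26 infected
Step 5: +3 new -> 29 infected
Step 6: +0 new -> 29 infected

Answer: 29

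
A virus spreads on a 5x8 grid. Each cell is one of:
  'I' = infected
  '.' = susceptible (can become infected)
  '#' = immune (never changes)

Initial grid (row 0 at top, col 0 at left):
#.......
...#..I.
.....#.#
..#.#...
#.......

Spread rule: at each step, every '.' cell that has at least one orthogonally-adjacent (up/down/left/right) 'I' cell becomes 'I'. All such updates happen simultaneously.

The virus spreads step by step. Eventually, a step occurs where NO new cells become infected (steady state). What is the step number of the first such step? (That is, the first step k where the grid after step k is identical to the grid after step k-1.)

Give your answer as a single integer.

Answer: 9

Derivation:
Step 0 (initial): 1 infected
Step 1: +4 new -> 5 infected
Step 2: +4 new -> 9 infected
Step 3: +5 new -> 14 infected
Step 4: +4 new -> 18 infected
Step 5: +4 new -> 22 infected
Step 6: +4 new -> 26 infected
Step 7: +4 new -> 30 infected
Step 8: +3 new -> 33 infected
Step 9: +0 new -> 33 infected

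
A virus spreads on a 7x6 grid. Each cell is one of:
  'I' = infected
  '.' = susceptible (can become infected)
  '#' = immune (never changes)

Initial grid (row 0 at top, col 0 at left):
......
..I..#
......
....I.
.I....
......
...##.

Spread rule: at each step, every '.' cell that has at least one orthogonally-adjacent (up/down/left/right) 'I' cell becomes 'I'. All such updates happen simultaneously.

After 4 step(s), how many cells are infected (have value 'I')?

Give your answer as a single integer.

Answer: 39

Derivation:
Step 0 (initial): 3 infected
Step 1: +12 new -> 15 infected
Step 2: +15 new -> 30 infected
Step 3: +7 new -> 37 infected
Step 4: +2 new -> 39 infected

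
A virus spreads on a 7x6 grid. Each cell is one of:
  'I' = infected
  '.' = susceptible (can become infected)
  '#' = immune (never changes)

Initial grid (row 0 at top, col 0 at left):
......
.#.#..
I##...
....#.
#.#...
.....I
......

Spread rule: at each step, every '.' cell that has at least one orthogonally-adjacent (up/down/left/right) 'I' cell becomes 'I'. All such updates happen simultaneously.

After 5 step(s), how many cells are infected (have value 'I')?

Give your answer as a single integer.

Answer: 33

Derivation:
Step 0 (initial): 2 infected
Step 1: +5 new -> 7 infected
Step 2: +6 new -> 13 infected
Step 3: +7 new -> 20 infected
Step 4: +6 new -> 26 infected
Step 5: +7 new -> 33 infected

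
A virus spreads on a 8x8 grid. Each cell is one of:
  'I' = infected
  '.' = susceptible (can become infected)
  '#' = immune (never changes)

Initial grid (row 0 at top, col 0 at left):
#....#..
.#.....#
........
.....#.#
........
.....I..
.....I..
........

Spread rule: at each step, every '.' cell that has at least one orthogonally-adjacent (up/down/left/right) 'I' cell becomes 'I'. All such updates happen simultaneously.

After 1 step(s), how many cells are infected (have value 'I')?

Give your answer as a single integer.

Step 0 (initial): 2 infected
Step 1: +6 new -> 8 infected

Answer: 8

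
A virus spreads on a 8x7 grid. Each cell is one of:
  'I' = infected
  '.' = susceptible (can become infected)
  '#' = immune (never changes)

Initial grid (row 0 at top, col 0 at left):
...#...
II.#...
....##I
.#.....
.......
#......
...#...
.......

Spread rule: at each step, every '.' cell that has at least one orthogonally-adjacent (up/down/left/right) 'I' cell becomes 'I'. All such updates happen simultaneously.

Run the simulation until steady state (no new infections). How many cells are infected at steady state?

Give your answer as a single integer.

Answer: 49

Derivation:
Step 0 (initial): 3 infected
Step 1: +7 new -> 10 infected
Step 2: +7 new -> 17 infected
Step 3: +8 new -> 25 infected
Step 4: +7 new -> 32 infected
Step 5: +6 new -> 38 infected
Step 6: +5 new -> 43 infected
Step 7: +4 new -> 47 infected
Step 8: +2 new -> 49 infected
Step 9: +0 new -> 49 infected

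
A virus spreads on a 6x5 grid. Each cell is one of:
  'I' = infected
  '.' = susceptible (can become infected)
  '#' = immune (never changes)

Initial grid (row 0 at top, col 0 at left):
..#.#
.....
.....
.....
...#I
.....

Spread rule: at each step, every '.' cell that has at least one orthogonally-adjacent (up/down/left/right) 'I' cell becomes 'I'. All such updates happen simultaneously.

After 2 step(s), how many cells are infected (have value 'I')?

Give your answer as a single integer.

Answer: 6

Derivation:
Step 0 (initial): 1 infected
Step 1: +2 new -> 3 infected
Step 2: +3 new -> 6 infected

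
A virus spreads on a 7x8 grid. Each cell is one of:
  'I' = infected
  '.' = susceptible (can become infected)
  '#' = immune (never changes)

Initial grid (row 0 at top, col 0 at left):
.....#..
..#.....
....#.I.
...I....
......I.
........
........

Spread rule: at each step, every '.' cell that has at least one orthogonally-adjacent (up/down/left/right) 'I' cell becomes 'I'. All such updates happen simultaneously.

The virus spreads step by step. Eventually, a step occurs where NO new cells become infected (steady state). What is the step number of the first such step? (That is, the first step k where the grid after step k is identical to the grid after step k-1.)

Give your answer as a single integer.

Step 0 (initial): 3 infected
Step 1: +11 new -> 14 infected
Step 2: +14 new -> 28 infected
Step 3: +11 new -> 39 infected
Step 4: +8 new -> 47 infected
Step 5: +4 new -> 51 infected
Step 6: +2 new -> 53 infected
Step 7: +0 new -> 53 infected

Answer: 7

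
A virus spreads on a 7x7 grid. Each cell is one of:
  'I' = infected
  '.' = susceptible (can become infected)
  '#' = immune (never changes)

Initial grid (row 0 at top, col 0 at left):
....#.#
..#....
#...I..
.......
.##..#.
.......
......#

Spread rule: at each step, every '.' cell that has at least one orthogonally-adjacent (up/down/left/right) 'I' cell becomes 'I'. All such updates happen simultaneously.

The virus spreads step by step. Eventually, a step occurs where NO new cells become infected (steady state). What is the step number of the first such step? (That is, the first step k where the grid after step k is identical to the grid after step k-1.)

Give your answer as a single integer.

Step 0 (initial): 1 infected
Step 1: +4 new -> 5 infected
Step 2: +7 new -> 12 infected
Step 3: +8 new -> 20 infected
Step 4: +7 new -> 27 infected
Step 5: +7 new -> 34 infected
Step 6: +4 new -> 38 infected
Step 7: +2 new -> 40 infected
Step 8: +1 new -> 41 infected
Step 9: +0 new -> 41 infected

Answer: 9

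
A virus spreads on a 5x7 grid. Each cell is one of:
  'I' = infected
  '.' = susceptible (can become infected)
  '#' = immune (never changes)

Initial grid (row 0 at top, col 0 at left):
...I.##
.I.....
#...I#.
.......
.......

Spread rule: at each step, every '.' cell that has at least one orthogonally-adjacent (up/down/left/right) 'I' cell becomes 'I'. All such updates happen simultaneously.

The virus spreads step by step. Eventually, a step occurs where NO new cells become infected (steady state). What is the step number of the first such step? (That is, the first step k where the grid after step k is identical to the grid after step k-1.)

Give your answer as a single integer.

Answer: 5

Derivation:
Step 0 (initial): 3 infected
Step 1: +10 new -> 13 infected
Step 2: +7 new -> 20 infected
Step 3: +7 new -> 27 infected
Step 4: +4 new -> 31 infected
Step 5: +0 new -> 31 infected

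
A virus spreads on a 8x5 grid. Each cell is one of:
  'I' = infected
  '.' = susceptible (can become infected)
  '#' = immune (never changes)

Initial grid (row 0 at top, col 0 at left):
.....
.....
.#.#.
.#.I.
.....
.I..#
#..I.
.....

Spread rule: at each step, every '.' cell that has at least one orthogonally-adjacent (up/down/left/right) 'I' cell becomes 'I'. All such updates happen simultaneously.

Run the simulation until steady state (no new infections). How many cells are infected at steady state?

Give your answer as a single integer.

Answer: 35

Derivation:
Step 0 (initial): 3 infected
Step 1: +11 new -> 14 infected
Step 2: +8 new -> 22 infected
Step 3: +4 new -> 26 infected
Step 4: +5 new -> 31 infected
Step 5: +3 new -> 34 infected
Step 6: +1 new -> 35 infected
Step 7: +0 new -> 35 infected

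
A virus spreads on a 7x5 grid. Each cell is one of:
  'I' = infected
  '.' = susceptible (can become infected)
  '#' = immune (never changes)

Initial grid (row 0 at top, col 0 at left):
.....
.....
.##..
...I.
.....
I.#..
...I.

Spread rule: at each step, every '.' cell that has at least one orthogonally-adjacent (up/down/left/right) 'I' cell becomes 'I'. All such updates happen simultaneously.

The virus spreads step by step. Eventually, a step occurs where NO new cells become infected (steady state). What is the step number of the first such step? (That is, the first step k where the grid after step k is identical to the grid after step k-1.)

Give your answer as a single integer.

Step 0 (initial): 3 infected
Step 1: +10 new -> 13 infected
Step 2: +9 new -> 22 infected
Step 3: +4 new -> 26 infected
Step 4: +4 new -> 30 infected
Step 5: +2 new -> 32 infected
Step 6: +0 new -> 32 infected

Answer: 6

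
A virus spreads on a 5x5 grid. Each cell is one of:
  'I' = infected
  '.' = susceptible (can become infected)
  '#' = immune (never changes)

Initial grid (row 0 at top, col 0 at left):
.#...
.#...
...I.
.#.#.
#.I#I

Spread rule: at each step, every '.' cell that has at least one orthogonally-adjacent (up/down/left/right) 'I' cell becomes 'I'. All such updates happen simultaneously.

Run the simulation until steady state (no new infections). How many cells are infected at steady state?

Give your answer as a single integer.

Step 0 (initial): 3 infected
Step 1: +6 new -> 9 infected
Step 2: +4 new -> 13 infected
Step 3: +3 new -> 16 infected
Step 4: +2 new -> 18 infected
Step 5: +1 new -> 19 infected
Step 6: +0 new -> 19 infected

Answer: 19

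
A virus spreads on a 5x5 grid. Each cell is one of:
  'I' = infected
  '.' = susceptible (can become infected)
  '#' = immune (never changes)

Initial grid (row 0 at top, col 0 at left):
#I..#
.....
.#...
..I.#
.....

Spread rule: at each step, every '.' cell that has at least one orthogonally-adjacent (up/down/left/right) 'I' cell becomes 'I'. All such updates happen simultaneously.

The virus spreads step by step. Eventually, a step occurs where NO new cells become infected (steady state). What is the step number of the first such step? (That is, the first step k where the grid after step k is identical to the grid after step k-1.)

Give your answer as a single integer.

Answer: 5

Derivation:
Step 0 (initial): 2 infected
Step 1: +6 new -> 8 infected
Step 2: +7 new -> 15 infected
Step 3: +5 new -> 20 infected
Step 4: +1 new -> 21 infected
Step 5: +0 new -> 21 infected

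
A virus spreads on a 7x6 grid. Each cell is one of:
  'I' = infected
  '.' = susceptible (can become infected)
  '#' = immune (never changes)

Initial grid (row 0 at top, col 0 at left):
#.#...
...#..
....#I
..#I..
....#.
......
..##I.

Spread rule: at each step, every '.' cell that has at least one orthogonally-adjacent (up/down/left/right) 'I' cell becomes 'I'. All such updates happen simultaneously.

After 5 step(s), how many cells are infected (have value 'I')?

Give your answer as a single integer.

Step 0 (initial): 3 infected
Step 1: +7 new -> 10 infected
Step 2: +7 new -> 17 infected
Step 3: +5 new -> 22 infected
Step 4: +6 new -> 28 infected
Step 5: +5 new -> 33 infected

Answer: 33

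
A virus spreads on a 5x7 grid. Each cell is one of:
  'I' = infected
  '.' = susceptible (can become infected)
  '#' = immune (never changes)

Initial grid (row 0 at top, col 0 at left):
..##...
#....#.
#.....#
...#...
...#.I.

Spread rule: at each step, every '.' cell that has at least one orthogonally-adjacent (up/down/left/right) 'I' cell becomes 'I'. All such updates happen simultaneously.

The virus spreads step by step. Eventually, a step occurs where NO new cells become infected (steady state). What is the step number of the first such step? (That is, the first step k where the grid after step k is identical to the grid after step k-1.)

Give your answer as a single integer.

Answer: 10

Derivation:
Step 0 (initial): 1 infected
Step 1: +3 new -> 4 infected
Step 2: +3 new -> 7 infected
Step 3: +1 new -> 8 infected
Step 4: +2 new -> 10 infected
Step 5: +3 new -> 13 infected
Step 6: +4 new -> 17 infected
Step 7: +4 new -> 21 infected
Step 8: +4 new -> 25 infected
Step 9: +2 new -> 27 infected
Step 10: +0 new -> 27 infected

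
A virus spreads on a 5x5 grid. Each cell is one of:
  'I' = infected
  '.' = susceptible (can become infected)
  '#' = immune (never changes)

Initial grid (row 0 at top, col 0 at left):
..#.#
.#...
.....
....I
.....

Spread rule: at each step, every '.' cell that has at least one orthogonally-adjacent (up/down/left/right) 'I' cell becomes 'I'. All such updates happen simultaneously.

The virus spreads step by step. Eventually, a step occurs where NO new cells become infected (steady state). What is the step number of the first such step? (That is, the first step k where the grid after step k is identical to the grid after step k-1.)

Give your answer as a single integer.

Step 0 (initial): 1 infected
Step 1: +3 new -> 4 infected
Step 2: +4 new -> 8 infected
Step 3: +4 new -> 12 infected
Step 4: +5 new -> 17 infected
Step 5: +2 new -> 19 infected
Step 6: +1 new -> 20 infected
Step 7: +1 new -> 21 infected
Step 8: +1 new -> 22 infected
Step 9: +0 new -> 22 infected

Answer: 9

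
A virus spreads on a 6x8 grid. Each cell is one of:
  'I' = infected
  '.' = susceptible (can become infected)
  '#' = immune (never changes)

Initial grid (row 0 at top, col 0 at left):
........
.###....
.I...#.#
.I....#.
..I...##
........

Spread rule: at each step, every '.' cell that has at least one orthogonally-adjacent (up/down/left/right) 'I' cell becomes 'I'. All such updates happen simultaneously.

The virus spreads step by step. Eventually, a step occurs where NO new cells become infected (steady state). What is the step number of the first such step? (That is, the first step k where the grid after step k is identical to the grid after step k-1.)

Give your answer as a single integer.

Answer: 9

Derivation:
Step 0 (initial): 3 infected
Step 1: +7 new -> 10 infected
Step 2: +7 new -> 17 infected
Step 3: +6 new -> 23 infected
Step 4: +4 new -> 27 infected
Step 5: +4 new -> 31 infected
Step 6: +4 new -> 35 infected
Step 7: +3 new -> 38 infected
Step 8: +1 new -> 39 infected
Step 9: +0 new -> 39 infected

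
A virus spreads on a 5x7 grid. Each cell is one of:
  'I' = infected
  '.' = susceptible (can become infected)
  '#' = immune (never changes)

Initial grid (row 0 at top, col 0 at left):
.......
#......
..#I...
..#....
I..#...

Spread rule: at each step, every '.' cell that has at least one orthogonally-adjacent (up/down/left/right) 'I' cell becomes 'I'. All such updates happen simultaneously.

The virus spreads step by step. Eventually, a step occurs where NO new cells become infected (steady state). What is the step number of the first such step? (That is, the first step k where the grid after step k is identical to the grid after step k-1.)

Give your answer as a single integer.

Step 0 (initial): 2 infected
Step 1: +5 new -> 7 infected
Step 2: +8 new -> 15 infected
Step 3: +8 new -> 23 infected
Step 4: +5 new -> 28 infected
Step 5: +3 new -> 31 infected
Step 6: +0 new -> 31 infected

Answer: 6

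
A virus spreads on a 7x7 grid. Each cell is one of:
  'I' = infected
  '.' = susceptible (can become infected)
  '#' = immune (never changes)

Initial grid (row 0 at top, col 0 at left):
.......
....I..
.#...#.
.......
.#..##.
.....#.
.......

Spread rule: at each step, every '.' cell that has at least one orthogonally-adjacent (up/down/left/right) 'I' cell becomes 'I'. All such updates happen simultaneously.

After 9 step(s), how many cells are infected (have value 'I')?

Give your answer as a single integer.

Step 0 (initial): 1 infected
Step 1: +4 new -> 5 infected
Step 2: +6 new -> 11 infected
Step 3: +7 new -> 18 infected
Step 4: +5 new -> 23 infected
Step 5: +6 new -> 29 infected
Step 6: +5 new -> 34 infected
Step 7: +5 new -> 39 infected
Step 8: +3 new -> 42 infected
Step 9: +1 new -> 43 infected

Answer: 43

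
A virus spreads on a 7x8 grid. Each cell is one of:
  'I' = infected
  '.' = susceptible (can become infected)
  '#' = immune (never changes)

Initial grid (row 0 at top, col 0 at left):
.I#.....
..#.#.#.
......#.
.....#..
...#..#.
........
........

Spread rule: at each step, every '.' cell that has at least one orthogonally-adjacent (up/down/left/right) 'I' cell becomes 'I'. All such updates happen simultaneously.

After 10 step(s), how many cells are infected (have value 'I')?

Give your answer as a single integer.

Answer: 40

Derivation:
Step 0 (initial): 1 infected
Step 1: +2 new -> 3 infected
Step 2: +2 new -> 5 infected
Step 3: +3 new -> 8 infected
Step 4: +4 new -> 12 infected
Step 5: +6 new -> 18 infected
Step 6: +6 new -> 24 infected
Step 7: +6 new -> 30 infected
Step 8: +4 new -> 34 infected
Step 9: +3 new -> 37 infected
Step 10: +3 new -> 40 infected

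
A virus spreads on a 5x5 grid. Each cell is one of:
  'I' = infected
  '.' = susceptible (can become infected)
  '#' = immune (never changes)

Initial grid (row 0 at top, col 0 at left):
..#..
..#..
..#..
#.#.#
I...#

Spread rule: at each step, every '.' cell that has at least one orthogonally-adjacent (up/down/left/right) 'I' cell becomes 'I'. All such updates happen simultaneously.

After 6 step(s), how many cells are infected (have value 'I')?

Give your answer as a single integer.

Answer: 15

Derivation:
Step 0 (initial): 1 infected
Step 1: +1 new -> 2 infected
Step 2: +2 new -> 4 infected
Step 3: +2 new -> 6 infected
Step 4: +3 new -> 9 infected
Step 5: +3 new -> 12 infected
Step 6: +3 new -> 15 infected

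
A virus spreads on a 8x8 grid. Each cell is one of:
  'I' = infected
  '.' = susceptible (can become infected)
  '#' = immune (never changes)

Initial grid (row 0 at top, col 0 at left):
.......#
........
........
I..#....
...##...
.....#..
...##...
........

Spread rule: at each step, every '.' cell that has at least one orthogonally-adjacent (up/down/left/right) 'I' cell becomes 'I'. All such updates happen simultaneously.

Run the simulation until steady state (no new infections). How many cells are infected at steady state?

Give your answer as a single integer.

Step 0 (initial): 1 infected
Step 1: +3 new -> 4 infected
Step 2: +5 new -> 9 infected
Step 3: +6 new -> 15 infected
Step 4: +6 new -> 21 infected
Step 5: +6 new -> 27 infected
Step 6: +6 new -> 33 infected
Step 7: +5 new -> 38 infected
Step 8: +6 new -> 44 infected
Step 9: +5 new -> 49 infected
Step 10: +4 new -> 53 infected
Step 11: +3 new -> 56 infected
Step 12: +1 new -> 57 infected
Step 13: +0 new -> 57 infected

Answer: 57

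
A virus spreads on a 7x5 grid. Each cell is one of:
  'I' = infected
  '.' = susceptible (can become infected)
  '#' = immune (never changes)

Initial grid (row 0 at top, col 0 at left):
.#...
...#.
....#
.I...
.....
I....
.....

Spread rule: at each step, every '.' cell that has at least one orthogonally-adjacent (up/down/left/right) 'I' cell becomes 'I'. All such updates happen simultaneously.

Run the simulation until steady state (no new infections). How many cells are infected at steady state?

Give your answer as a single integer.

Step 0 (initial): 2 infected
Step 1: +7 new -> 9 infected
Step 2: +7 new -> 16 infected
Step 3: +7 new -> 23 infected
Step 4: +5 new -> 28 infected
Step 5: +2 new -> 30 infected
Step 6: +1 new -> 31 infected
Step 7: +1 new -> 32 infected
Step 8: +0 new -> 32 infected

Answer: 32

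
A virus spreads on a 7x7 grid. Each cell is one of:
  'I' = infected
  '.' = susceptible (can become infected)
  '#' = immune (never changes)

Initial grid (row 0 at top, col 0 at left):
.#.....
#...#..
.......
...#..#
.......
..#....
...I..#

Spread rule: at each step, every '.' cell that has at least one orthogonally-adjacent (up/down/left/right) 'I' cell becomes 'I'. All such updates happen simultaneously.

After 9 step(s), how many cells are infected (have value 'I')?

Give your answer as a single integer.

Step 0 (initial): 1 infected
Step 1: +3 new -> 4 infected
Step 2: +4 new -> 8 infected
Step 3: +5 new -> 13 infected
Step 4: +6 new -> 19 infected
Step 5: +6 new -> 25 infected
Step 6: +5 new -> 30 infected
Step 7: +6 new -> 36 infected
Step 8: +3 new -> 39 infected
Step 9: +2 new -> 41 infected

Answer: 41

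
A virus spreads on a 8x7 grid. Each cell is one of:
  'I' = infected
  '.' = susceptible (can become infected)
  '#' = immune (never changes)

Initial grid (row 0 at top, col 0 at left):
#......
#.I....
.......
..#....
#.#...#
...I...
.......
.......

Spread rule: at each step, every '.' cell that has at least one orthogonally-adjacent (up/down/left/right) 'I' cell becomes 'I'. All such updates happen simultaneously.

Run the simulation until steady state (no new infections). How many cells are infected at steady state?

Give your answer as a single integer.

Step 0 (initial): 2 infected
Step 1: +8 new -> 10 infected
Step 2: +12 new -> 22 infected
Step 3: +14 new -> 36 infected
Step 4: +9 new -> 45 infected
Step 5: +5 new -> 50 infected
Step 6: +0 new -> 50 infected

Answer: 50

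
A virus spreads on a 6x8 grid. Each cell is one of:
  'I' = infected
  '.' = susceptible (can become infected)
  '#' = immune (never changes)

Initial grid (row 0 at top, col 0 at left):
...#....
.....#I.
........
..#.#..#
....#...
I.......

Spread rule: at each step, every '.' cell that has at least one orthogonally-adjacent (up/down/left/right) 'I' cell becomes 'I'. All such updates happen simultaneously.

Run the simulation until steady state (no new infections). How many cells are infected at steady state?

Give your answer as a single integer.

Step 0 (initial): 2 infected
Step 1: +5 new -> 7 infected
Step 2: +8 new -> 15 infected
Step 3: +8 new -> 23 infected
Step 4: +9 new -> 32 infected
Step 5: +7 new -> 39 infected
Step 6: +2 new -> 41 infected
Step 7: +1 new -> 42 infected
Step 8: +0 new -> 42 infected

Answer: 42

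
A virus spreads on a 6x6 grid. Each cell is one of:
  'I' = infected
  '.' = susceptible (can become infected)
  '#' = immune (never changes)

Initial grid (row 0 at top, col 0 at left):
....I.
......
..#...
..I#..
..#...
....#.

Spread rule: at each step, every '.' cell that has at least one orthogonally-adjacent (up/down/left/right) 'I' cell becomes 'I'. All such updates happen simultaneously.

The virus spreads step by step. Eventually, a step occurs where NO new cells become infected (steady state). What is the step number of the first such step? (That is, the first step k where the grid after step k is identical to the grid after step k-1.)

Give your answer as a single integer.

Answer: 7

Derivation:
Step 0 (initial): 2 infected
Step 1: +4 new -> 6 infected
Step 2: +7 new -> 13 infected
Step 3: +9 new -> 22 infected
Step 4: +6 new -> 28 infected
Step 5: +3 new -> 31 infected
Step 6: +1 new -> 32 infected
Step 7: +0 new -> 32 infected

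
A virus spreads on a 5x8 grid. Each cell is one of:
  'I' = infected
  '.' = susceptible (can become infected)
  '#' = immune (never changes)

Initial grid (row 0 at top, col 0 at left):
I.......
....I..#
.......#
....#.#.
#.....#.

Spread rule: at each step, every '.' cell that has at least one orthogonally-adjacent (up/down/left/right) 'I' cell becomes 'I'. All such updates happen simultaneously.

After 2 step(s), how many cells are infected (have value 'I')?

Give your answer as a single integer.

Answer: 17

Derivation:
Step 0 (initial): 2 infected
Step 1: +6 new -> 8 infected
Step 2: +9 new -> 17 infected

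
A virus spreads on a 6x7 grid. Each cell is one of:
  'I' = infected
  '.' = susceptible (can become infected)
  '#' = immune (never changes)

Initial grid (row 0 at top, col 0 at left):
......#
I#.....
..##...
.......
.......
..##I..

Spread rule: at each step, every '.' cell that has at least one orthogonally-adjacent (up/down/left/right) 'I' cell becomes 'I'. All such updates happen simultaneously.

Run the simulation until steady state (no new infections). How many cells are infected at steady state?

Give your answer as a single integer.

Answer: 36

Derivation:
Step 0 (initial): 2 infected
Step 1: +4 new -> 6 infected
Step 2: +7 new -> 13 infected
Step 3: +8 new -> 21 infected
Step 4: +8 new -> 29 infected
Step 5: +5 new -> 34 infected
Step 6: +2 new -> 36 infected
Step 7: +0 new -> 36 infected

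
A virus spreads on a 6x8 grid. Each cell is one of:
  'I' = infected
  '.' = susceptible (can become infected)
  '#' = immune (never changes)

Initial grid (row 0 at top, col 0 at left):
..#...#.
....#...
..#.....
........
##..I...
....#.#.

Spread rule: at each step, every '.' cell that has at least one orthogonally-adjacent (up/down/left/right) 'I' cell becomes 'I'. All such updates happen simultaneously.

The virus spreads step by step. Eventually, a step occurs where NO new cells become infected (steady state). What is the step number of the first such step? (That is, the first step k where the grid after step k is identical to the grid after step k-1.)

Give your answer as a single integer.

Answer: 9

Derivation:
Step 0 (initial): 1 infected
Step 1: +3 new -> 4 infected
Step 2: +7 new -> 11 infected
Step 3: +6 new -> 17 infected
Step 4: +7 new -> 24 infected
Step 5: +8 new -> 32 infected
Step 6: +4 new -> 36 infected
Step 7: +3 new -> 39 infected
Step 8: +1 new -> 40 infected
Step 9: +0 new -> 40 infected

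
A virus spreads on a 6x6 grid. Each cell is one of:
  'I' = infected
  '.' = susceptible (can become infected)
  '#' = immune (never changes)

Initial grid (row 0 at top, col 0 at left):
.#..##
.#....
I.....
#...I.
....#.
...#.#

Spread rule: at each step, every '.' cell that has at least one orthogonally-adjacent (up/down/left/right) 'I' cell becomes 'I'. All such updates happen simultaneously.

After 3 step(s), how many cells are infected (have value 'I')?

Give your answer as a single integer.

Answer: 21

Derivation:
Step 0 (initial): 2 infected
Step 1: +5 new -> 7 infected
Step 2: +9 new -> 16 infected
Step 3: +5 new -> 21 infected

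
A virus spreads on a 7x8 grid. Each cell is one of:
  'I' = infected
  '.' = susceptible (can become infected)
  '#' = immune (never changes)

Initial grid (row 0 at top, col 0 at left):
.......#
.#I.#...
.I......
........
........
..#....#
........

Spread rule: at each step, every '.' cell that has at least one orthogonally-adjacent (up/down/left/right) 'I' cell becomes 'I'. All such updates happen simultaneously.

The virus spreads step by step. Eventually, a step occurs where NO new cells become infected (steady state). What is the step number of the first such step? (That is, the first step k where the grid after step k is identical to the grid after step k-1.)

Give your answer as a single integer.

Step 0 (initial): 2 infected
Step 1: +5 new -> 7 infected
Step 2: +7 new -> 14 infected
Step 3: +7 new -> 21 infected
Step 4: +6 new -> 27 infected
Step 5: +8 new -> 35 infected
Step 6: +6 new -> 41 infected
Step 7: +5 new -> 46 infected
Step 8: +3 new -> 49 infected
Step 9: +1 new -> 50 infected
Step 10: +1 new -> 51 infected
Step 11: +0 new -> 51 infected

Answer: 11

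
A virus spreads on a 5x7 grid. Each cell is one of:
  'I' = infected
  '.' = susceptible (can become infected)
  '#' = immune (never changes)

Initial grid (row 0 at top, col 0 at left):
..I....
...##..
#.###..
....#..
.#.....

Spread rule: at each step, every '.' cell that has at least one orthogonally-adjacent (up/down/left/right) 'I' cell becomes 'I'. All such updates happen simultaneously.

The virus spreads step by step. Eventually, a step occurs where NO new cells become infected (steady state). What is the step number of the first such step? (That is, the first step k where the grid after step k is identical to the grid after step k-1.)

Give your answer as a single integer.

Answer: 9

Derivation:
Step 0 (initial): 1 infected
Step 1: +3 new -> 4 infected
Step 2: +3 new -> 7 infected
Step 3: +3 new -> 10 infected
Step 4: +3 new -> 13 infected
Step 5: +4 new -> 17 infected
Step 6: +5 new -> 22 infected
Step 7: +3 new -> 25 infected
Step 8: +2 new -> 27 infected
Step 9: +0 new -> 27 infected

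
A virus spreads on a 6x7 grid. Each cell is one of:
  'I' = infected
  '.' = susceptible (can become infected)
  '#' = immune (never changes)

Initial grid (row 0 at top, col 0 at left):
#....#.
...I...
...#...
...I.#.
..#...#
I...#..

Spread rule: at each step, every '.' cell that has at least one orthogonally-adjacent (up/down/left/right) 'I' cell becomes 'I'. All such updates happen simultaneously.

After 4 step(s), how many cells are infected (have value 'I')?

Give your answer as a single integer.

Answer: 33

Derivation:
Step 0 (initial): 3 infected
Step 1: +8 new -> 11 infected
Step 2: +12 new -> 23 infected
Step 3: +7 new -> 30 infected
Step 4: +3 new -> 33 infected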